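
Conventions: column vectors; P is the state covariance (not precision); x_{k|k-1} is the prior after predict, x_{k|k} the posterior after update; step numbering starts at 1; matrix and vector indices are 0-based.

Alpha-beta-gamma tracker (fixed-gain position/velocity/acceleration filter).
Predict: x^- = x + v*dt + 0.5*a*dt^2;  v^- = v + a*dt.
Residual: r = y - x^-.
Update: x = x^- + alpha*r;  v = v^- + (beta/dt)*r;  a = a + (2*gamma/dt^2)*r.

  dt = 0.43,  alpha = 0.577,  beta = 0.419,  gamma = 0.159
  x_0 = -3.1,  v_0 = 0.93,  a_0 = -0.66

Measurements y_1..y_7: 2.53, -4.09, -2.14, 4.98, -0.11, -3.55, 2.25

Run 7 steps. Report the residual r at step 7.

step 1: x_pred=-2.7611  r=5.2911  x^+=0.2919  v^+=5.8020  a^+=8.4399
step 2: x_pred=3.5670  r=-7.6570  x^+=-0.8511  v^+=1.9700  a^+=-4.7289
step 3: x_pred=-0.4412  r=-1.6988  x^+=-1.4214  v^+=-1.7188  a^+=-7.6506
step 4: x_pred=-2.8678  r=7.8478  x^+=1.6604  v^+=2.6385  a^+=5.8463
step 5: x_pred=3.3354  r=-3.4454  x^+=1.3474  v^+=1.7951  a^+=-0.0793
step 6: x_pred=2.1120  r=-5.6620  x^+=-1.1550  v^+=-3.7561  a^+=-9.8170
step 7: x_pred=-3.6777  r=5.9277  x^+=-0.2574  v^+=-2.2014  a^+=0.3777

resid = 5.9277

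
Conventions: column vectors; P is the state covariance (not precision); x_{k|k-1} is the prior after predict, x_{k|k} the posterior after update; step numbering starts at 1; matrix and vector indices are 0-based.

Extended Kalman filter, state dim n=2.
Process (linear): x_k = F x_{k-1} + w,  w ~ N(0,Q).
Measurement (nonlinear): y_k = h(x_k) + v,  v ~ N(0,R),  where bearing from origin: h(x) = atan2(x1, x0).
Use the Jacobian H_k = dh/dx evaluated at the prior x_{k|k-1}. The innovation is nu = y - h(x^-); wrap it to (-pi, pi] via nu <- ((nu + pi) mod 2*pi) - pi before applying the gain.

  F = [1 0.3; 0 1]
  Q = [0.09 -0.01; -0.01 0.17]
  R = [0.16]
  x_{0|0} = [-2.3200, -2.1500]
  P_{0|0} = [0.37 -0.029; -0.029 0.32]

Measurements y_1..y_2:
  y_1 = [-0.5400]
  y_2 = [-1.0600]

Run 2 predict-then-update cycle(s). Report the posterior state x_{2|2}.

x_post = [-2.8043, -3.6344]

step 1: x^-=[-2.9650, -2.1500]  P^-=[0.4714 0.0570; 0.0570 0.4900]  H_jac=[0.1603 -0.2210]  S=[0.1920]  K=[0.3279; -0.5165]  nu=[1.9742]  x^+=[-2.3177, -3.1697]  P^+=[0.4508 0.0895; 0.0895 0.4388]
step 2: x^-=[-3.2686, -3.1697]  P^-=[0.6340 0.2112; 0.2112 0.6088]  H_jac=[0.1529 -0.1577]  S=[0.1798]  K=[0.3540; -0.3543]  nu=[1.3116]  x^+=[-2.8043, -3.6344]  P^+=[0.6114 0.2337; 0.2337 0.5862]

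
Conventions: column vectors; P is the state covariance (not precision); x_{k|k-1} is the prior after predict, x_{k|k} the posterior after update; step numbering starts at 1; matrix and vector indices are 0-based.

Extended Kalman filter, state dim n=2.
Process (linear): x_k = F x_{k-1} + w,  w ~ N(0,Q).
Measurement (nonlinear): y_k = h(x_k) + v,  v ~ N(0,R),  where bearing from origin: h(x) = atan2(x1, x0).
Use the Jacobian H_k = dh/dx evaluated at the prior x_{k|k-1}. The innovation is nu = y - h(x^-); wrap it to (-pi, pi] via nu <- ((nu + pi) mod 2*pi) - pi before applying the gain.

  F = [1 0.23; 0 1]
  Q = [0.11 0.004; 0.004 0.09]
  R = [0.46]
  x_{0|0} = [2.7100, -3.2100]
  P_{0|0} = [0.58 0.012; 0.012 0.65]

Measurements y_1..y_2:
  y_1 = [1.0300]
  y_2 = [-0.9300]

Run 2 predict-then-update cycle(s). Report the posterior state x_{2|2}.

step 1: x^-=[1.9717, -3.2100]  P^-=[0.7299 0.1655; 0.1655 0.7400]  H_jac=[0.2262 0.1389]  S=[0.5220]  K=[0.3603; 0.2687]  nu=[2.0500]  x^+=[2.7103, -2.6593]  P^+=[0.6621 0.1150; 0.1150 0.7023]
step 2: x^-=[2.0987, -2.6593]  P^-=[0.8622 0.2805; 0.2805 0.7923]  H_jac=[0.2317 0.1829]  S=[0.5566]  K=[0.4511; 0.3771]  nu=[-0.0273]  x^+=[2.0864, -2.6696]  P^+=[0.7489 0.1858; 0.1858 0.7132]

x_post = [2.0864, -2.6696]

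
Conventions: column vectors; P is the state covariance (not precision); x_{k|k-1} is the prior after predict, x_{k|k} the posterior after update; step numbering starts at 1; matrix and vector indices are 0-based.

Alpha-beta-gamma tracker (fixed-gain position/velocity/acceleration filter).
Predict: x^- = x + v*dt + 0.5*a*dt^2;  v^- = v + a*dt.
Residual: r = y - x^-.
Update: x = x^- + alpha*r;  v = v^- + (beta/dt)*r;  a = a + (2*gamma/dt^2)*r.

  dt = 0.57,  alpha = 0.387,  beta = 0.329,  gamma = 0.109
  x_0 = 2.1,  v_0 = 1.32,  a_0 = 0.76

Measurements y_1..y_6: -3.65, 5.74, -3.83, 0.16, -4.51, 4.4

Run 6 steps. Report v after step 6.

v_post = 1.1539

step 1: x_pred=2.9759  r=-6.6259  x^+=0.4117  v^+=-2.0712  a^+=-3.6858
step 2: x_pred=-1.3677  r=7.1077  x^+=1.3830  v^+=-0.0696  a^+=1.0833
step 3: x_pred=1.5193  r=-5.3493  x^+=-0.5509  v^+=-2.5397  a^+=-2.5060
step 4: x_pred=-2.4056  r=2.5656  x^+=-1.4127  v^+=-2.4872  a^+=-0.7845
step 5: x_pred=-2.9579  r=-1.5521  x^+=-3.5586  v^+=-3.8303  a^+=-1.8259
step 6: x_pred=-6.0384  r=10.4384  x^+=-1.9988  v^+=1.1539  a^+=5.1780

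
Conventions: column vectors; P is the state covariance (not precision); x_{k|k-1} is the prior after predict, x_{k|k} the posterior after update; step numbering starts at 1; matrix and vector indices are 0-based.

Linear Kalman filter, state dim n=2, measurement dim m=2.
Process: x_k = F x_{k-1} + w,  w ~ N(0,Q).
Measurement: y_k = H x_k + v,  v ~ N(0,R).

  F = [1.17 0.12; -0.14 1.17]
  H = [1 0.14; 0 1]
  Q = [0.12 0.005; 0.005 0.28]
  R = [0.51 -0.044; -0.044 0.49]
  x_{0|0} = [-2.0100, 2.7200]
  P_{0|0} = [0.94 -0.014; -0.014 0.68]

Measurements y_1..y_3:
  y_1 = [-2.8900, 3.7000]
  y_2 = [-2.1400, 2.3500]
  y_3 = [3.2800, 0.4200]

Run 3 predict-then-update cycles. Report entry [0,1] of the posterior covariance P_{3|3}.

step 1: x^-=[-2.0253, 3.4638]  P^-=[1.4126 -0.0724; -0.0724 1.2339]  S=[1.9265 0.0563; 0.0563 1.7239]  K=[0.7299 -0.0659; 0.0312 0.7147]  nu=[-1.3496, 0.2362]  x^+=[-3.0260, 3.5905]  P^+=[0.3842 -0.0644; -0.0644 0.3488]
step 2: x^-=[-3.1095, 4.6246]  P^-=[0.6328 -0.0960; -0.0960 0.7862]  S=[1.1314 -0.0299; -0.0299 1.2762]  K=[0.5458 -0.0624; 0.0287 0.6167]  nu=[0.3221, -2.2746]  x^+=[-2.7917, 3.2311]  P^+=[0.2888 -0.0546; -0.0546 0.3009]
step 3: x^-=[-2.8786, 4.1712]  P^-=[0.5043 -0.0739; -0.0739 0.7155]  S=[1.0076 -0.0177; -0.0177 1.2055]  K=[0.4893 -0.0541; 0.0365 0.5941]  nu=[5.5746, -3.7512]  x^+=[0.0517, 2.1464]  P^+=[0.2586 -0.0480; -0.0480 0.2895]

P_post[0,1] = -0.0480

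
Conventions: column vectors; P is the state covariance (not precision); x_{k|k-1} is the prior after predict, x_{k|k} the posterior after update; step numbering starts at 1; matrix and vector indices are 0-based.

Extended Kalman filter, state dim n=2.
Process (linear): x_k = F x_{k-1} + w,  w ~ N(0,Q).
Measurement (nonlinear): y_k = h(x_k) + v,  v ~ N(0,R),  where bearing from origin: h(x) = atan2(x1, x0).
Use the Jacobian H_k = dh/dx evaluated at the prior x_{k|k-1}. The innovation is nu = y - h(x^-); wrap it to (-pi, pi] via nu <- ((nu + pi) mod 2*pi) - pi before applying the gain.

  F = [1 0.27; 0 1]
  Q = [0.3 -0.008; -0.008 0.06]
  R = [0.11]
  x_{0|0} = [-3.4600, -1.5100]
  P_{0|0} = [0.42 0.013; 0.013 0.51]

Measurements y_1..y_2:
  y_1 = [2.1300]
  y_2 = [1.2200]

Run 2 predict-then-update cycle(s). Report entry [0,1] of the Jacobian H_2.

step 1: x^-=[-3.8677, -1.5100]  P^-=[0.7642 0.1427; 0.1427 0.5700]  H_jac=[0.0876 -0.2244]  S=[0.1389]  K=[0.2513; -0.8304]  nu=[-1.3838]  x^+=[-4.2155, -0.3609]  P^+=[0.7554 0.1717; 0.1717 0.4742]
step 2: x^-=[-4.3129, -0.3609]  P^-=[1.1827 0.2917; 0.2917 0.5342]  H_jac=[0.0193 -0.2302]  S=[0.1362]  K=[-0.3260; -0.8620]  nu=[-2.0051]  x^+=[-3.6594, 1.3675]  P^+=[1.1682 0.2535; 0.2535 0.4330]

H_jac[0,1] = -0.2302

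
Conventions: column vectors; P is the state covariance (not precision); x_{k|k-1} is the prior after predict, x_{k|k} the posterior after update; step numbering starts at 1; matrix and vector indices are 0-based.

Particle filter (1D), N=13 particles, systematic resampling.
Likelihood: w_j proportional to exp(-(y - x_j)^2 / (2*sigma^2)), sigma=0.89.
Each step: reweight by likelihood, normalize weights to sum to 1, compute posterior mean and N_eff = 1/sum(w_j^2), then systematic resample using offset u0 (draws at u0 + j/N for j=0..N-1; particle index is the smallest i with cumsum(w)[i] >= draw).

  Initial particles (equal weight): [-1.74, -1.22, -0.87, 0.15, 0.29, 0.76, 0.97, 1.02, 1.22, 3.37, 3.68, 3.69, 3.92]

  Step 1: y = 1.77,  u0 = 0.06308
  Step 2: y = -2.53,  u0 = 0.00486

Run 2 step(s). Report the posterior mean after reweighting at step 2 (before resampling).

post_mean = 0.5409

step 1: w=[0.0001, 0.0010, 0.0034, 0.0526, 0.0692, 0.1448, 0.1840, 0.1932, 0.2277, 0.0548, 0.0276, 0.0269, 0.0149]  mean=1.2306  Neff=6.3997  idx=[4, 5, 5, 6, 6, 6, 7, 7, 8, 8, 8, 9, 12]
step 2: w=[0.5899, 0.0963, 0.0963, 0.0391, 0.0391, 0.0391, 0.0313, 0.0313, 0.0125, 0.0125, 0.0125, 0.0000, 0.0000]  mean=0.5409  Neff=2.6767  idx=[0, 0, 0, 0, 0, 0, 0, 0, 1, 2, 2, 4, 6]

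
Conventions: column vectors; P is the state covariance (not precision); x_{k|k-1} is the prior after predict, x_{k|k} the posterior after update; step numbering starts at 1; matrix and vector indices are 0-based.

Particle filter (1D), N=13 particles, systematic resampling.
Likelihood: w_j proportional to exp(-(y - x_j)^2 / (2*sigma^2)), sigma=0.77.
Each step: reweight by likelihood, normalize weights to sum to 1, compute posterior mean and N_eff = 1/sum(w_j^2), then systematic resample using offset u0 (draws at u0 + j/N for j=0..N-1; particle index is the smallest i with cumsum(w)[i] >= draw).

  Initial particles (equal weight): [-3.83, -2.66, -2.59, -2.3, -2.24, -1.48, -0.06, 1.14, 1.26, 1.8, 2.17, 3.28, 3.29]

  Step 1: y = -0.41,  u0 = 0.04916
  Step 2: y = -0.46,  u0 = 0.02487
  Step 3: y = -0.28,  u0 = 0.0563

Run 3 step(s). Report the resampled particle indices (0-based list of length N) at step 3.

resampled_idx = [2, 2, 3, 4, 5, 6, 7, 8, 9, 10, 10, 11, 12]

step 1: w=[0.0000, 0.0084, 0.0109, 0.0294, 0.0355, 0.2280, 0.5399, 0.0789, 0.0570, 0.0097, 0.0022, 0.0000, 0.0000]  mean=-0.3836  Neff=2.8140  idx=[4, 5, 5, 5, 6, 6, 6, 6, 6, 6, 6, 7, 8]
step 2: w=[0.0091, 0.0545, 0.0545, 0.0545, 0.1145, 0.1145, 0.1145, 0.1145, 0.1145, 0.1145, 0.1145, 0.0151, 0.0108]  mean=-0.2795  Neff=9.8900  idx=[1, 2, 4, 4, 5, 6, 6, 7, 8, 8, 9, 10, 10]
step 3: w=[0.0266, 0.0266, 0.0861, 0.0861, 0.0861, 0.0861, 0.0861, 0.0861, 0.0861, 0.0861, 0.0861, 0.0861, 0.0861]  mean=-0.1356  Neff=12.0621  idx=[2, 2, 3, 4, 5, 6, 7, 8, 9, 10, 10, 11, 12]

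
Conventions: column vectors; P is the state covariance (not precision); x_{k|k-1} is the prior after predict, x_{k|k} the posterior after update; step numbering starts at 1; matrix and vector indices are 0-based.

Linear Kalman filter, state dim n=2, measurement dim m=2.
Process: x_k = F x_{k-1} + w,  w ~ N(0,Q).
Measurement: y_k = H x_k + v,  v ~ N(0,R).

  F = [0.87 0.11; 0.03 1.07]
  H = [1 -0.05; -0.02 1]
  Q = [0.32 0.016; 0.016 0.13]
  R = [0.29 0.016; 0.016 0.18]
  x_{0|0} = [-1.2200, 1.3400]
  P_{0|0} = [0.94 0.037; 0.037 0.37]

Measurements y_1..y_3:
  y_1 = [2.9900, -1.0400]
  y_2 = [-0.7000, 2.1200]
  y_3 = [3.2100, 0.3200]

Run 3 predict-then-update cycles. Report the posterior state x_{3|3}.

x_post = [2.1269, 0.7498]

step 1: x^-=[-0.9140, 1.3972]  P^-=[1.0430 0.1186; 0.1186 0.5568]  S=[1.3226 0.0861; 0.0861 0.7325]  K=[0.7815 0.0417; 0.0196 0.7546]  nu=[3.9739, -2.4555]  x^+=[2.0890, -0.3781]  P^+=[0.2285 0.0246; 0.0246 0.1366]
step 2: x^-=[1.7759, -0.3419]  P^-=[0.4993 0.0610; 0.0610 0.2882]  S=[0.7839 0.0527; 0.0527 0.4660]  K=[0.6305 0.0382; 0.0182 0.6139]  nu=[-2.4930, 2.4974]  x^+=[0.2996, 1.1458]  P^+=[0.1845 0.0207; 0.0207 0.1112]
step 3: x^-=[0.3867, 1.2350]  P^-=[0.4649 0.0532; 0.0532 0.2588]  S=[0.7503 0.0470; 0.0470 0.4369]  K=[0.6140 0.0344; 0.0168 0.5882]  nu=[2.8851, -0.9072]  x^+=[2.1269, 0.7498]  P^+=[0.1796 0.0196; 0.0196 0.1065]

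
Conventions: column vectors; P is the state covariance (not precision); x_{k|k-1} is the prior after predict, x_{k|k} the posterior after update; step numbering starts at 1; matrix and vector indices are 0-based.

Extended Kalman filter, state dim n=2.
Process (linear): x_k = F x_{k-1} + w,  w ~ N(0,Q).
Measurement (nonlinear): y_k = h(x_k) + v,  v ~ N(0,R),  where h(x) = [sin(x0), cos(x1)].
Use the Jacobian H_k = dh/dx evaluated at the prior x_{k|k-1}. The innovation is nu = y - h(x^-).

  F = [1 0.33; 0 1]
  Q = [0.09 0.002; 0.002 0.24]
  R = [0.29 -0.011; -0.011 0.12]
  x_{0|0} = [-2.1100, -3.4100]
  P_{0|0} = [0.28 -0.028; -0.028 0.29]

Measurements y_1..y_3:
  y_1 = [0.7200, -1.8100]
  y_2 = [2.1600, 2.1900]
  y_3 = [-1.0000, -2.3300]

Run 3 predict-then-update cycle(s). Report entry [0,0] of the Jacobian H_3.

step 1: x^-=[-3.2353, -3.4100]  P^-=[0.3831 0.0697; 0.0697 0.5300]  H_jac=[-0.9956 0.0000; 0.0000 -0.2652]  S=[0.6697 0.0074; 0.0074 0.1573]  K=[-0.5685 -0.0908; -0.0938 -0.8893]  nu=[0.6264, -0.8458]  x^+=[-3.5147, -2.7166]  P^+=[0.1646 0.0175; 0.0175 0.3985]
step 2: x^-=[-4.4111, -2.7166]  P^-=[0.3095 0.1510; 0.1510 0.6385]  H_jac=[-0.2967 0.0000; 0.0000 0.4123]  S=[0.3173 -0.0295; -0.0295 0.2285]  K=[-0.2674 0.2379; -0.0346 1.1474]  nu=[1.2050, 3.1010]  x^+=[-3.9955, 0.7999]  P^+=[0.2702 0.0764; 0.0764 0.3349]
step 3: x^-=[-3.7316, 0.7999]  P^-=[0.4470 0.1889; 0.1889 0.5749]  H_jac=[-0.8310 0.0000; 0.0000 -0.7173]  S=[0.5987 0.1016; 0.1016 0.4158]  K=[-0.5896 -0.1818; -0.0980 -0.9678]  nu=[-1.5563, -3.0268]  x^+=[-2.2636, 3.8817]  P^+=[0.2034 0.0214; 0.0214 0.1604]

H_jac[0,0] = -0.8310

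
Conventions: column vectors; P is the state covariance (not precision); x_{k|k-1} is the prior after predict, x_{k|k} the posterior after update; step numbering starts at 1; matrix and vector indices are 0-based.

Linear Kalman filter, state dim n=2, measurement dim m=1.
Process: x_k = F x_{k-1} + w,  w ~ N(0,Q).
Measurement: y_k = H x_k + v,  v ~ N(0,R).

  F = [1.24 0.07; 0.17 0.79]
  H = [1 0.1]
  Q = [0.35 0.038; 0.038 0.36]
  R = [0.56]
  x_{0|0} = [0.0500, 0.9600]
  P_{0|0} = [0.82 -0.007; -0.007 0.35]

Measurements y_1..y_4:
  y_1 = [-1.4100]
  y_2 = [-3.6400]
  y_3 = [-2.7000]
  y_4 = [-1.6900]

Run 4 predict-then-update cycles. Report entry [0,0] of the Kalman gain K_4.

step 1: x^-=[0.1292, 0.7669]  P^-=[1.6113 0.2233; 0.2233 0.6003]  S=[2.2220]  K=[0.7352; 0.1275]  nu=[-1.6159]  x^+=[-1.0588, 0.5609]  P^+=[0.4102 0.0150; 0.0150 0.5641]
step 2: x^-=[-1.2737, 0.2631]  P^-=[0.9861 0.1705; 0.1705 0.7280]  S=[1.5875]  K=[0.6319; 0.1533]  nu=[-2.3926]  x^+=[-2.7856, -0.1036]  P^+=[0.3522 0.0168; 0.0168 0.6907]
step 3: x^-=[-3.4614, -0.5554]  P^-=[0.8978 0.1671; 0.1671 0.8057]  S=[1.4993]  K=[0.6100; 0.1652]  nu=[0.8170]  x^+=[-2.9631, -0.4205]  P^+=[0.3400 0.0160; 0.0160 0.7648]
step 4: x^-=[-3.7037, -0.8359]  P^-=[0.8793 0.1678; 0.1678 0.8515]  S=[1.4814]  K=[0.6049; 0.1708]  nu=[2.0973]  x^+=[-2.4351, -0.4777]  P^+=[0.3373 0.0148; 0.0148 0.8082]

K[0,0] = 0.6049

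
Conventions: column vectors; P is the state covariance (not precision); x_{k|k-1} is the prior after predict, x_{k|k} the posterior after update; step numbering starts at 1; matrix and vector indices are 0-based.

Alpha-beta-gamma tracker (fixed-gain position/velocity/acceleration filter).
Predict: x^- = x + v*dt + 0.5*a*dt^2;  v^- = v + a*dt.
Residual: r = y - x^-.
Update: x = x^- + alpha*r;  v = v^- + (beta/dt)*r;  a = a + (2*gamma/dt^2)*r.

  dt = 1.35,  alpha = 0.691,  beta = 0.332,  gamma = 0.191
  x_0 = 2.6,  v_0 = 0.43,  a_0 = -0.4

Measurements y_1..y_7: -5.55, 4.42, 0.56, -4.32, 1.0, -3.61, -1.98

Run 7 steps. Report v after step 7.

step 1: x_pred=2.8160  r=-8.3660  x^+=-2.9649  v^+=-2.1674  a^+=-2.1535
step 2: x_pred=-7.8533  r=12.2733  x^+=0.6275  v^+=-2.0564  a^+=0.4190
step 3: x_pred=-1.7667  r=2.3267  x^+=-0.1590  v^+=-0.9185  a^+=0.9067
step 4: x_pred=-0.5728  r=-3.7472  x^+=-3.1621  v^+=-0.6161  a^+=0.1212
step 5: x_pred=-3.8833  r=4.8833  x^+=-0.5089  v^+=0.7486  a^+=1.1448
step 6: x_pred=1.5448  r=-5.1548  x^+=-2.0172  v^+=1.0263  a^+=0.0643
step 7: x_pred=-0.5730  r=-1.4070  x^+=-1.5452  v^+=0.7672  a^+=-0.2306

v_post = 0.7672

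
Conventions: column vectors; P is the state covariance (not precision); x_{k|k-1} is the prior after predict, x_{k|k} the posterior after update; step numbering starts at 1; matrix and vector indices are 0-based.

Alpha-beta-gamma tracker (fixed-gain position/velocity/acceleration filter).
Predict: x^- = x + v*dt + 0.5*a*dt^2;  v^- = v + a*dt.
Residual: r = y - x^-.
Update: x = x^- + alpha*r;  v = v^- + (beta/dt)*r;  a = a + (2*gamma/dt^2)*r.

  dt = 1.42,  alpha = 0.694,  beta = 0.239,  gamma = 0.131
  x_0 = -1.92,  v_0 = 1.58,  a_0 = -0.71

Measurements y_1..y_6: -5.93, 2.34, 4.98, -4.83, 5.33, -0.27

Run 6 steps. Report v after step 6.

v_post = 0.5994

step 1: x_pred=-0.3922  r=-5.5378  x^+=-4.2354  v^+=-0.3603  a^+=-1.4295
step 2: x_pred=-6.1883  r=8.5283  x^+=-0.2697  v^+=-0.9548  a^+=-0.3214
step 3: x_pred=-1.9496  r=6.9296  x^+=2.8595  v^+=-0.2449  a^+=0.5790
step 4: x_pred=3.0954  r=-7.9254  x^+=-2.4048  v^+=-0.7567  a^+=-0.4508
step 5: x_pred=-3.9339  r=9.2639  x^+=2.4952  v^+=0.1623  a^+=0.7529
step 6: x_pred=3.4847  r=-3.7547  x^+=0.8789  v^+=0.5994  a^+=0.2650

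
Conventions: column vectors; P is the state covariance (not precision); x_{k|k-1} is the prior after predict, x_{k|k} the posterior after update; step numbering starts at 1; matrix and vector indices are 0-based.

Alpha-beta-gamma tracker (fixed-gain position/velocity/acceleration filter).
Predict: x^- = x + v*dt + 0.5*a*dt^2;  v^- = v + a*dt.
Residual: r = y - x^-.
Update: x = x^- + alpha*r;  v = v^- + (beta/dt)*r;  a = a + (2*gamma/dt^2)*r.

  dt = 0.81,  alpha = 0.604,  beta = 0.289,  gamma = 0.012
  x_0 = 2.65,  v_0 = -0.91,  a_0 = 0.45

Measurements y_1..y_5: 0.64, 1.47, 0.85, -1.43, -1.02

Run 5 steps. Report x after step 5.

x_post = -0.9390

step 1: x_pred=2.0605  r=-1.4205  x^+=1.2025  v^+=-1.0523  a^+=0.3980
step 2: x_pred=0.4807  r=0.9893  x^+=1.0782  v^+=-0.3770  a^+=0.4342
step 3: x_pred=0.9154  r=-0.0654  x^+=0.8759  v^+=-0.0485  a^+=0.4318
step 4: x_pred=0.9782  r=-2.4082  x^+=-0.4763  v^+=-0.5580  a^+=0.3437
step 5: x_pred=-0.8156  r=-0.2044  x^+=-0.9390  v^+=-0.3525  a^+=0.3363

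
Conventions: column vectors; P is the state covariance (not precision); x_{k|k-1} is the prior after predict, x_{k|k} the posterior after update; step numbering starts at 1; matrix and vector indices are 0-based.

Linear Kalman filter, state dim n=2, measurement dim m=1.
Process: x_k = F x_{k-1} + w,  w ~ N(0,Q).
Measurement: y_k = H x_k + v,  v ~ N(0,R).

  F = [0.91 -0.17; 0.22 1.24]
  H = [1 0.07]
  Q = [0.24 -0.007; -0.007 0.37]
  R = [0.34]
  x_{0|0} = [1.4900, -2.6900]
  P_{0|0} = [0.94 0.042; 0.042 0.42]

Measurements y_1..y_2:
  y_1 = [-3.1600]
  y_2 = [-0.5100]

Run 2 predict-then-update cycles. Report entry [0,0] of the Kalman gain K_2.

K[0,0] = 0.5850

step 1: x^-=[1.8132, -3.0078]  P^-=[1.0176 0.1385; 0.1385 1.0842]  S=[1.3823]  K=[0.7432; 0.1551]  nu=[-4.7627]  x^+=[-1.7263, -3.7464]  P^+=[0.2541 -0.0208; -0.0208 1.0510]
step 2: x^-=[-0.9340, -5.0253]  P^-=[0.4873 -0.2004; -0.2004 1.9869]  S=[0.8090]  K=[0.5850; -0.0758]  nu=[0.7758]  x^+=[-0.4802, -5.0841]  P^+=[0.2104 -0.1645; -0.1645 1.9822]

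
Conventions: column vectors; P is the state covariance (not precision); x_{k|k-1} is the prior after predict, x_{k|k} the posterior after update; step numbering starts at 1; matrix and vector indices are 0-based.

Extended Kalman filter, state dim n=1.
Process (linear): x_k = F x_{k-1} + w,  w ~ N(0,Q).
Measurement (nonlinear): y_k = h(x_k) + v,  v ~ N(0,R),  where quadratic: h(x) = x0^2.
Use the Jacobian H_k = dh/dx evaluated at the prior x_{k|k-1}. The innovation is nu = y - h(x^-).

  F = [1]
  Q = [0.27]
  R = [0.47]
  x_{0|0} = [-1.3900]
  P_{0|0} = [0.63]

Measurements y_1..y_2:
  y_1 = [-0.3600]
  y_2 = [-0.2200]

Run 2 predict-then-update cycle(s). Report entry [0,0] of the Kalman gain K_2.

step 1: x^-=[-1.3900]  P^-=[0.9000]  H_jac=[-2.7800]  S=[7.4256]  K=[-0.3369]  nu=[-2.2921]  x^+=[-0.6177]  P^+=[0.0570]
step 2: x^-=[-0.6177]  P^-=[0.3270]  H_jac=[-1.2354]  S=[0.9690]  K=[-0.4168]  nu=[-0.6015]  x^+=[-0.3669]  P^+=[0.1586]

K[0,0] = -0.4168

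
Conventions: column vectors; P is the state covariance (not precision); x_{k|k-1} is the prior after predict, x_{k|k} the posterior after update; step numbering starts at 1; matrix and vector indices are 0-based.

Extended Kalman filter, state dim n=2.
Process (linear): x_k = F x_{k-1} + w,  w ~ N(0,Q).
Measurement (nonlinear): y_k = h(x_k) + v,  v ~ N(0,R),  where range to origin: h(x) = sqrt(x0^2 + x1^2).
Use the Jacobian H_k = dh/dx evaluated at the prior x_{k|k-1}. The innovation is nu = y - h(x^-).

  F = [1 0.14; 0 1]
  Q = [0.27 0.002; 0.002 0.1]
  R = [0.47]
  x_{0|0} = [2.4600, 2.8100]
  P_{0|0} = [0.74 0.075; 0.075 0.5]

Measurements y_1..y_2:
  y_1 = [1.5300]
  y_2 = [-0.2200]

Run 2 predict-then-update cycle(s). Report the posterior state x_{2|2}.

x_post = [0.4618, 1.0340]

step 1: x^-=[2.8534, 2.8100]  P^-=[1.0408 0.1470; 0.1470 0.6000]  H_jac=[0.7125 0.7017]  S=[1.4408]  K=[0.5863; 0.3649]  nu=[-2.4747]  x^+=[1.4025, 1.9070]  P^+=[0.5455 -0.1612; -0.1612 0.4082]
step 2: x^-=[1.6694, 1.9070]  P^-=[0.7784 -0.1021; -0.1021 0.5082]  H_jac=[0.6587 0.7524]  S=[0.9942]  K=[0.4384; 0.3169]  nu=[-2.7545]  x^+=[0.4618, 1.0340]  P^+=[0.5873 -0.2402; -0.2402 0.4083]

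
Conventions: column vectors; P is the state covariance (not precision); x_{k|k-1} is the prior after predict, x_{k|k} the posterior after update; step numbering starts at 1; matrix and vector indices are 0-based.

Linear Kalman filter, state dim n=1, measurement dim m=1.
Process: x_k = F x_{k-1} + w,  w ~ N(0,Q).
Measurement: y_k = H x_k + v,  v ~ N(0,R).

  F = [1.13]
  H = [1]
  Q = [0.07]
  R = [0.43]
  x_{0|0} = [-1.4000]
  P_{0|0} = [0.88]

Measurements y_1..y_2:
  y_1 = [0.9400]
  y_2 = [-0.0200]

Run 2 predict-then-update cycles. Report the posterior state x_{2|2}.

x_post = [0.1358]

step 1: x^-=[-1.5820]  P^-=[1.1937]  S=[1.6237]  K=[0.7352]  nu=[2.5220]  x^+=[0.2721]  P^+=[0.3161]
step 2: x^-=[0.3075]  P^-=[0.4737]  S=[0.9037]  K=[0.5242]  nu=[-0.3275]  x^+=[0.1358]  P^+=[0.2254]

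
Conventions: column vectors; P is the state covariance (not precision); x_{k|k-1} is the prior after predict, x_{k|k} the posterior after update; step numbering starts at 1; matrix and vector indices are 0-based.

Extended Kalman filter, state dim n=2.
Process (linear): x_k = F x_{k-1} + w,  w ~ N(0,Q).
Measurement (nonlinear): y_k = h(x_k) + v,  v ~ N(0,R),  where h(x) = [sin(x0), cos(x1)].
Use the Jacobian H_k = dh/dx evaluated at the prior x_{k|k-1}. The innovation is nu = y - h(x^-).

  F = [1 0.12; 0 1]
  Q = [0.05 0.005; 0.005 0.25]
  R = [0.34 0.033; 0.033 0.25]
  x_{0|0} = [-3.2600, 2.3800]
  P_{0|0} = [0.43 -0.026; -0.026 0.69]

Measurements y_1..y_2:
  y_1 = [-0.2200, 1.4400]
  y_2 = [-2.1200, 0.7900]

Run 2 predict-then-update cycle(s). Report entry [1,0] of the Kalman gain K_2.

K[1,0] = -0.0571

step 1: x^-=[-2.9744, 2.3800]  P^-=[0.4837 0.0618; 0.0618 0.9400]  H_jac=[-0.9861 0.0000; 0.0000 -0.6901]  S=[0.8103 0.0751; 0.0751 0.6976]  K=[-0.5888 0.0022; 0.0110 -0.9310]  nu=[-0.0536, 2.1637]  x^+=[-2.9381, 0.3650]  P^+=[0.2030 0.0274; 0.0274 0.3368]
step 2: x^-=[-2.8943, 0.3650]  P^-=[0.2644 0.0728; 0.0728 0.5868]  H_jac=[-0.9696 0.0000; 0.0000 -0.3569]  S=[0.5885 0.0582; 0.0582 0.3247]  K=[-0.4353 -0.0020; -0.0571 -0.6346]  nu=[-1.8752, -0.1441]  x^+=[-2.0776, 0.5636]  P^+=[0.1527 0.0416; 0.0416 0.4498]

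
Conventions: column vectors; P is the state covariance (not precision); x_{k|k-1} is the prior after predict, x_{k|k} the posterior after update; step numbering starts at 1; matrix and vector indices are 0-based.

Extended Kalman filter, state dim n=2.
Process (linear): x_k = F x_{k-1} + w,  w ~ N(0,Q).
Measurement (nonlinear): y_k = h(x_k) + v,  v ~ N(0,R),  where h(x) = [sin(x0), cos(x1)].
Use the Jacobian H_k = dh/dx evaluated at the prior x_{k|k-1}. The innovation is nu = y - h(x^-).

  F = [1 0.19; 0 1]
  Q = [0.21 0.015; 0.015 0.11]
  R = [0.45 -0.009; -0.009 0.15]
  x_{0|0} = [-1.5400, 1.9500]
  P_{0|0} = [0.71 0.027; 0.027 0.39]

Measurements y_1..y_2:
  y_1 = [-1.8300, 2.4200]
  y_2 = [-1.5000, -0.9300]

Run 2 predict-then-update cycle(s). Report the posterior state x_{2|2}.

x_post = [-1.7450, -0.9986]

step 1: x^-=[-1.1695, 1.9500]  P^-=[0.9443 0.1161; 0.1161 0.5000]  H_jac=[0.3906 0.0000; 0.0000 -0.9290]  S=[0.5941 -0.0511; -0.0511 0.5815]  K=[0.6096 -0.1319; 0.0076 -0.7981]  nu=[-0.9094, 2.7902]  x^+=[-2.0918, -0.2838]  P^+=[0.7053 0.0272; 0.0272 0.1289]
step 2: x^-=[-2.1458, -0.2838]  P^-=[0.9303 0.0667; 0.0667 0.2389]  H_jac=[-0.5438 0.0000; 0.0000 0.2800]  S=[0.7251 -0.0192; -0.0192 0.1687]  K=[-0.6968 0.0316; -0.0397 0.3921]  nu=[-0.6608, -1.8900]  x^+=[-1.7450, -0.9986]  P^+=[0.5772 0.0393; 0.0393 0.2113]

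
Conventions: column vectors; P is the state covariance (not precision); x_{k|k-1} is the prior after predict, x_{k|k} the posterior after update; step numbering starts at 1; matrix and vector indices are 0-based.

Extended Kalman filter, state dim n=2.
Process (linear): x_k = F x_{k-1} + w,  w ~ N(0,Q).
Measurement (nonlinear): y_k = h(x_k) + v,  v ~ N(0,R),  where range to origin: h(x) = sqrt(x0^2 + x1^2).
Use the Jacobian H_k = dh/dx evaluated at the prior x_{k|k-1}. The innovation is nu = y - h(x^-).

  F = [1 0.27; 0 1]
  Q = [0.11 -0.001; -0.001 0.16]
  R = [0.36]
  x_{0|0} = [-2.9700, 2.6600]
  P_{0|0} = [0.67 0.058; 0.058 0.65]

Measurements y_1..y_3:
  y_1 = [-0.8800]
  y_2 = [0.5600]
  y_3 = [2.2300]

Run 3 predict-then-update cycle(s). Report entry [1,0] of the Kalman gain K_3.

K[1,0] = 0.5701

step 1: x^-=[-2.2518, 2.6600]  P^-=[0.8587 0.2325; 0.2325 0.8100]  H_jac=[-0.6461 0.7632]  S=[0.9610]  K=[-0.3927; 0.4870]  nu=[-4.3651]  x^+=[-0.5377, 0.5342]  P^+=[0.7105 0.4163; 0.4163 0.5821]
step 2: x^-=[-0.3935, 0.5342]  P^-=[1.0877 0.5724; 0.5724 0.7421]  H_jac=[-0.5930 0.8052]  S=[0.6770]  K=[-0.2720; 0.3812]  nu=[-0.1035]  x^+=[-0.3653, 0.4948]  P^+=[1.0377 0.6426; 0.6426 0.6437]
step 3: x^-=[-0.2317, 0.4948]  P^-=[1.5416 0.8154; 0.8154 0.8037]  H_jac=[-0.4241 0.9056]  S=[0.6701]  K=[0.1263; 0.5701]  nu=[1.6836]  x^+=[-0.0191, 1.4547]  P^+=[1.5309 0.7672; 0.7672 0.5859]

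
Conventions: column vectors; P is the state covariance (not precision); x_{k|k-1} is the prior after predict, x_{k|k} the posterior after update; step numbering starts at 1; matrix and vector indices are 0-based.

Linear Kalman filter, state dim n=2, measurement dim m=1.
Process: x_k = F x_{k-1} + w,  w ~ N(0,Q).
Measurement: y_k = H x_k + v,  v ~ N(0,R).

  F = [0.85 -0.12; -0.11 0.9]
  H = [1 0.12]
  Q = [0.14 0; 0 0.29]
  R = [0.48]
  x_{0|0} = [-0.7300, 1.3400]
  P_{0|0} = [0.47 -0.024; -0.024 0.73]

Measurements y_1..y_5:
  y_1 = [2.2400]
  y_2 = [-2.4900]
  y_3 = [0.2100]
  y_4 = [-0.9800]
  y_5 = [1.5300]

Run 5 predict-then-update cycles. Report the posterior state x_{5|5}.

step 1: x^-=[-0.7813, 1.2863]  P^-=[0.4950 -0.1415; -0.1415 0.8917]  S=[0.9539]  K=[0.5011; -0.0361]  nu=[2.8669]  x^+=[0.6554, 1.1827]  P^+=[0.2554 -0.1242; -0.1242 0.8905]
step 2: x^-=[0.4152, 0.9924]  P^-=[0.3627 -0.2167; -0.2167 1.0390]  S=[0.8057]  K=[0.4179; -0.1142]  nu=[-3.0242]  x^+=[-0.8488, 1.3378]  P^+=[0.2220 -0.1782; -0.1782 1.0285]
step 3: x^-=[-0.8820, 1.2974]  P^-=[0.3516 -0.2705; -0.2705 1.1610]  S=[0.7834]  K=[0.4073; -0.1675]  nu=[0.9363]  x^+=[-0.5006, 1.1406]  P^+=[0.2216 -0.2171; -0.2171 1.1391]
step 4: x^-=[-0.5624, 1.0816]  P^-=[0.3608 -0.3127; -0.3127 1.2583]  S=[0.7839]  K=[0.4124; -0.2063]  nu=[-0.5474]  x^+=[-0.7881, 1.1945]  P^+=[0.2275 -0.2460; -0.2460 1.2250]
step 5: x^-=[-0.8132, 1.1617]  P^-=[0.3722 -0.3450; -0.3450 1.3337]  S=[0.7886]  K=[0.4195; -0.2345]  nu=[2.2038]  x^+=[0.1112, 0.6448]  P^+=[0.2334 -0.2674; -0.2674 1.2903]

x_post = [0.1112, 0.6448]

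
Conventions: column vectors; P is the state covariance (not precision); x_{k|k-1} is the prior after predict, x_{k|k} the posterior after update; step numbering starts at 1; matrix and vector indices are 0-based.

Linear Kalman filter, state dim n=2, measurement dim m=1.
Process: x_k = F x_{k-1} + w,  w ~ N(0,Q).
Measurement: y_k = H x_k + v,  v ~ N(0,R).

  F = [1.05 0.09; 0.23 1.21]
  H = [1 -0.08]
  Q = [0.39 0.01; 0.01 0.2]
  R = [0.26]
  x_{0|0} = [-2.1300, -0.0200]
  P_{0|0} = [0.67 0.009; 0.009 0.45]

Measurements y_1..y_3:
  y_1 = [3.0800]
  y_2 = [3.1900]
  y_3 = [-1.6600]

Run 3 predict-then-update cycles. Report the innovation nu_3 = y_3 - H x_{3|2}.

step 1: x^-=[-2.2383, -0.5141]  P^-=[1.1340 0.2324; 0.2324 0.8993]  S=[1.3626]  K=[0.8186; 0.1178]  nu=[5.2772]  x^+=[2.0816, 0.1075]  P^+=[0.2209 0.1011; 0.1011 0.8804]
step 2: x^-=[2.1954, 0.6088]  P^-=[0.6598 0.2897; 0.2897 1.5569]  S=[0.8834]  K=[0.7206; 0.1870]  nu=[1.0433]  x^+=[2.9472, 0.8038]  P^+=[0.2010 0.1707; 0.1707 1.5260]
step 3: x^-=[3.1670, 1.6505]  P^-=[0.6562 0.4451; 0.4451 2.5399]  S=[0.8613]  K=[0.7206; 0.2809]  nu=[-4.6949]  x^+=[-0.2162, 0.3317]  P^+=[0.2090 0.2708; 0.2708 2.4720]

innov = [-4.6949]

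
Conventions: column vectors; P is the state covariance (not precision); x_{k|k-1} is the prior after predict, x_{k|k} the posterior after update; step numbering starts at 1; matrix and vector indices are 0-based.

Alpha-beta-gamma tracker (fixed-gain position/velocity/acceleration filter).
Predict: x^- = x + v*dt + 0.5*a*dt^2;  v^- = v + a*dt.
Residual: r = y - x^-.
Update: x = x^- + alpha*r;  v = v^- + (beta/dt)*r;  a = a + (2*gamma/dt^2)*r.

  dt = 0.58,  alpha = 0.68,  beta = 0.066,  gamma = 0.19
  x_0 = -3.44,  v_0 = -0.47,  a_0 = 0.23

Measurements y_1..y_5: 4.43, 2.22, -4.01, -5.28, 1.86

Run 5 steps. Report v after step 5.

v_post = -3.7393

step 1: x_pred=-3.6739  r=8.1039  x^+=1.8367  v^+=0.5856  a^+=9.3842
step 2: x_pred=3.7548  r=-1.5348  x^+=2.7111  v^+=5.8538  a^+=7.6505
step 3: x_pred=7.3931  r=-11.4031  x^+=-0.3610  v^+=8.9935  a^+=-5.2306
step 4: x_pred=3.9754  r=-9.2554  x^+=-2.3183  v^+=4.9065  a^+=-15.6856
step 5: x_pred=-2.1108  r=3.9708  x^+=0.5894  v^+=-3.7393  a^+=-11.2002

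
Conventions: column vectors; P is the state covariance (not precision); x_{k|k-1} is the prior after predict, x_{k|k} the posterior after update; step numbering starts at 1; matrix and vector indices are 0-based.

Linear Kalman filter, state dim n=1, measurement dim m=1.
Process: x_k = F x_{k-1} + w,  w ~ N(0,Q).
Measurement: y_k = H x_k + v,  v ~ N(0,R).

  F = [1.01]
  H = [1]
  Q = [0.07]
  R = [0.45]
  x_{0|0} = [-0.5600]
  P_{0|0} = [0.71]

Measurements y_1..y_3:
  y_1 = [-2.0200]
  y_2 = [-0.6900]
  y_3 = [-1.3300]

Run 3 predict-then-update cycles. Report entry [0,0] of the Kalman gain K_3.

K[0,0] = 0.3793

step 1: x^-=[-0.5656]  P^-=[0.7943]  S=[1.2443]  K=[0.6383]  nu=[-1.4544]  x^+=[-1.4940]  P^+=[0.2873]
step 2: x^-=[-1.5089]  P^-=[0.3630]  S=[0.8130]  K=[0.4465]  nu=[0.8189]  x^+=[-1.1433]  P^+=[0.2009]
step 3: x^-=[-1.1547]  P^-=[0.2750]  S=[0.7250]  K=[0.3793]  nu=[-0.1753]  x^+=[-1.2212]  P^+=[0.1707]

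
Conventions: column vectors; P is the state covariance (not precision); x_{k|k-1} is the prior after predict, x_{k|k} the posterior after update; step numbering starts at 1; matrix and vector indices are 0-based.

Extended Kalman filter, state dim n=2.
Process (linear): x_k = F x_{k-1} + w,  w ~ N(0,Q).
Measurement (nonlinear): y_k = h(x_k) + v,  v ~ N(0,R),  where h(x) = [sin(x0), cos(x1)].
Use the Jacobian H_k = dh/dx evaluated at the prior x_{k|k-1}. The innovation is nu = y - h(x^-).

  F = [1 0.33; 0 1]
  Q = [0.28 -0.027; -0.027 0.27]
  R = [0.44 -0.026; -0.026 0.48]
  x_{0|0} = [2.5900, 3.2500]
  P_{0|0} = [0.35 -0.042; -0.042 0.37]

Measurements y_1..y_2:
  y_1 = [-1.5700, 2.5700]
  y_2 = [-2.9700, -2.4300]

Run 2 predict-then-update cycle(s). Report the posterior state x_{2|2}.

x_post = [3.9401, 2.4079]

step 1: x^-=[3.6625, 3.2500]  P^-=[0.6426 0.0531; 0.0531 0.6400]  H_jac=[-0.8674 0.0000; 0.0000 0.1082]  S=[0.9234 -0.0310; -0.0310 0.4875]  K=[-0.6045 -0.0266; -0.0452 0.1392]  nu=[-1.0723, 3.5641]  x^+=[4.2158, 3.7945]  P^+=[0.3058 0.0271; 0.0271 0.6283]
step 2: x^-=[5.4679, 3.7945]  P^-=[0.6721 0.2074; 0.2074 0.8983]  H_jac=[0.6857 0.0000; 0.0000 0.6075]  S=[0.7560 0.0604; 0.0604 0.8115]  K=[0.6008 0.1106; 0.1352 0.6624]  nu=[-2.2421, -1.6357]  x^+=[3.9401, 2.4079]  P^+=[0.3813 0.0616; 0.0616 0.5176]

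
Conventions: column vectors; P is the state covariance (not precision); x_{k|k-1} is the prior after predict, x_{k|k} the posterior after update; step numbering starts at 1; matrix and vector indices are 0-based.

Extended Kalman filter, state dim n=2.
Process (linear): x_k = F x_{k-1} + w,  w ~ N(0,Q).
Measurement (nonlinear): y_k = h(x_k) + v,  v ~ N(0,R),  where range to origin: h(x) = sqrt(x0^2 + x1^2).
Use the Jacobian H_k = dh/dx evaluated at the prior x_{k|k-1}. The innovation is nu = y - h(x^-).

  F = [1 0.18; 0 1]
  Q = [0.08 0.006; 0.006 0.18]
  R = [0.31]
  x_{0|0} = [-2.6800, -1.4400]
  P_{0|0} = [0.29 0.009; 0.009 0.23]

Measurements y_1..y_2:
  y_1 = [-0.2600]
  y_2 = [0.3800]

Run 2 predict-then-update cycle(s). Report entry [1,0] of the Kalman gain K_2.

K[1,0] = -0.2393

step 1: x^-=[-2.9392, -1.4400]  P^-=[0.3807 0.0564; 0.0564 0.4100]  H_jac=[-0.8980 -0.4400]  S=[0.7409]  K=[-0.4949; -0.3118]  nu=[-3.5330]  x^+=[-1.1907, -0.3384]  P^+=[0.1992 -0.0579; -0.0579 0.3380]
step 2: x^-=[-1.2517, -0.3384]  P^-=[0.2693 0.0089; 0.0089 0.5180]  H_jac=[-0.9653 -0.2610]  S=[0.6007]  K=[-0.4366; -0.2393]  nu=[-0.9166]  x^+=[-0.8514, -0.1190]  P^+=[0.1548 -0.0539; -0.0539 0.4836]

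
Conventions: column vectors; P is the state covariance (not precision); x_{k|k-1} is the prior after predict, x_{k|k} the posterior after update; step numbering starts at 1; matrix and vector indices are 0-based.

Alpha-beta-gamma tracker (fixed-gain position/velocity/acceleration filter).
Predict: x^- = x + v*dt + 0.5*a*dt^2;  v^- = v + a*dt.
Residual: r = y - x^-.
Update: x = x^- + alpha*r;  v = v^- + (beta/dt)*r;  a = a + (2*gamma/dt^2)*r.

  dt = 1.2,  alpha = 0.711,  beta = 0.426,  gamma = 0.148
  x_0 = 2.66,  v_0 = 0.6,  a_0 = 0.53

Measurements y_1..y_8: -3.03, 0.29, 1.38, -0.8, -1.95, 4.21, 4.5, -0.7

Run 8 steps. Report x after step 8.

step 1: x_pred=3.7616  r=-6.7916  x^+=-1.0672  v^+=-1.1750  a^+=-0.8661
step 2: x_pred=-3.1008  r=3.3908  x^+=-0.6899  v^+=-1.0105  a^+=-0.1691
step 3: x_pred=-2.0243  r=3.4043  x^+=0.3962  v^+=-0.0049  a^+=0.5307
step 4: x_pred=0.7724  r=-1.5724  x^+=-0.3456  v^+=0.0738  a^+=0.2075
step 5: x_pred=-0.1076  r=-1.8424  x^+=-1.4176  v^+=-0.3313  a^+=-0.1712
step 6: x_pred=-1.9383  r=6.1483  x^+=2.4331  v^+=1.6460  a^+=1.0926
step 7: x_pred=5.1950  r=-0.6950  x^+=4.7008  v^+=2.7104  a^+=0.9498
step 8: x_pred=8.6371  r=-9.3371  x^+=1.9984  v^+=0.5354  a^+=-0.9695

x_post = 1.9984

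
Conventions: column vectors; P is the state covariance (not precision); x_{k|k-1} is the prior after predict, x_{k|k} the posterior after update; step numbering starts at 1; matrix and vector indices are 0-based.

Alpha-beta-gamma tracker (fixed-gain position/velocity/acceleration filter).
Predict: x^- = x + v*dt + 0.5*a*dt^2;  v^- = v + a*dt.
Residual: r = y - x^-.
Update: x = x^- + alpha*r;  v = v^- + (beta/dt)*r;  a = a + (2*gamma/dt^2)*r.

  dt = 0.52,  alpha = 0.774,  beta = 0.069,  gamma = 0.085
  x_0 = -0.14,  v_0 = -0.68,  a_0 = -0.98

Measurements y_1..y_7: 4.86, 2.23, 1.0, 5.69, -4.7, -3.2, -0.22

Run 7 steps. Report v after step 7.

v_post = -2.9485

step 1: x_pred=-0.6261  r=5.4861  x^+=3.6201  v^+=-0.4616  a^+=2.4691
step 2: x_pred=3.7139  r=-1.4839  x^+=2.5654  v^+=0.6254  a^+=1.5362
step 3: x_pred=3.0983  r=-2.0983  x^+=1.4742  v^+=1.1458  a^+=0.2170
step 4: x_pred=2.0993  r=3.5907  x^+=4.8785  v^+=1.7351  a^+=2.4744
step 5: x_pred=6.1153  r=-10.8153  x^+=-2.2557  v^+=1.5867  a^+=-4.3251
step 6: x_pred=-2.0154  r=-1.1846  x^+=-2.9323  v^+=-0.8196  a^+=-5.0699
step 7: x_pred=-4.0439  r=3.8239  x^+=-1.0842  v^+=-2.9485  a^+=-2.6658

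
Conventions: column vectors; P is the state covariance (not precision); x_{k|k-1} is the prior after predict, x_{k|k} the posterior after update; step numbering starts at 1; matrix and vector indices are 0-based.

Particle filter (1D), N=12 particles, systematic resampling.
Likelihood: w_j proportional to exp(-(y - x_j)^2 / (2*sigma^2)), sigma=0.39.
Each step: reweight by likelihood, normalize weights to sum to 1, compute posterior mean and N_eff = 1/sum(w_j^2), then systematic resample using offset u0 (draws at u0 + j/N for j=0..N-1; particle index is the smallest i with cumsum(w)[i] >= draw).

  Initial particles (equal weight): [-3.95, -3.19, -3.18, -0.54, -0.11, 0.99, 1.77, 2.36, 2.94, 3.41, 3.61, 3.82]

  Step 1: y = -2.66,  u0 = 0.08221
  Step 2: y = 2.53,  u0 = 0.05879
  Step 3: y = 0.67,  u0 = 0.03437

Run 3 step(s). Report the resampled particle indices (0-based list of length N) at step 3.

step 1: w=[0.0052, 0.4888, 0.5060, 0.0000, 0.0000, 0.0000, 0.0000, 0.0000, 0.0000, 0.0000, 0.0000, 0.0000]  mean=-3.1889  Neff=2.0202  idx=[1, 1, 1, 1, 1, 2, 2, 2, 2, 2, 2, 2]
step 2: w=[0.0658, 0.0658, 0.0658, 0.0658, 0.0658, 0.0958, 0.0958, 0.0958, 0.0958, 0.0958, 0.0958, 0.0958]  mean=-3.1833  Neff=11.6331  idx=[0, 2, 3, 4, 5, 6, 7, 8, 9, 10, 10, 11]
step 3: w=[0.0699, 0.0699, 0.0699, 0.0699, 0.0901, 0.0901, 0.0901, 0.0901, 0.0901, 0.0901, 0.0901, 0.0901]  mean=-3.1828  Neff=11.8459  idx=[0, 1, 2, 4, 4, 5, 6, 7, 8, 9, 10, 11]

resampled_idx = [0, 1, 2, 4, 4, 5, 6, 7, 8, 9, 10, 11]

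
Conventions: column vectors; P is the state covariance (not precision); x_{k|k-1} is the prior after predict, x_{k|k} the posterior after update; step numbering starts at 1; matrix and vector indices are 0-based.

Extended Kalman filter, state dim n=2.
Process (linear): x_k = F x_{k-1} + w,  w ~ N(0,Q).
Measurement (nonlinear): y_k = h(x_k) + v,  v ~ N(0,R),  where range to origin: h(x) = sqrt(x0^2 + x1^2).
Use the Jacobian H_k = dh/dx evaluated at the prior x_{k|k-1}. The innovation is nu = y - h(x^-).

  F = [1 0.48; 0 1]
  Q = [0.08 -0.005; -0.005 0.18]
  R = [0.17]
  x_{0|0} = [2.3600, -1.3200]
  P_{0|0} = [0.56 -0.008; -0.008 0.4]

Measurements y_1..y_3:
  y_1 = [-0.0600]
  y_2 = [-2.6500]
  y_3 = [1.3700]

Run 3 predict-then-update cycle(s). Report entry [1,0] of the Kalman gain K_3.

step 1: x^-=[1.7264, -1.3200]  P^-=[0.7245 0.1790; 0.1790 0.5800]  H_jac=[0.7944 -0.6074]  S=[0.6684]  K=[0.6983; -0.3143]  nu=[-2.2332]  x^+=[0.1668, -0.6181]  P^+=[0.3985 0.3257; 0.3257 0.5140]
step 2: x^-=[-0.1298, -0.6181]  P^-=[0.9096 0.5674; 0.5674 0.6940]  H_jac=[-0.2056 -0.9786]  S=[1.1014]  K=[-0.6740; -0.7225]  nu=[-3.2816]  x^+=[2.0818, 1.7529]  P^+=[0.4093 0.0311; 0.0311 0.1190]
step 3: x^-=[2.9232, 1.7529]  P^-=[0.5466 0.0832; 0.0832 0.2990]  H_jac=[0.8576 0.5143]  S=[0.7245]  K=[0.7061; 0.3107]  nu=[-2.0385]  x^+=[1.4839, 1.1195]  P^+=[0.1854 -0.0757; -0.0757 0.2290]

K[1,0] = 0.3107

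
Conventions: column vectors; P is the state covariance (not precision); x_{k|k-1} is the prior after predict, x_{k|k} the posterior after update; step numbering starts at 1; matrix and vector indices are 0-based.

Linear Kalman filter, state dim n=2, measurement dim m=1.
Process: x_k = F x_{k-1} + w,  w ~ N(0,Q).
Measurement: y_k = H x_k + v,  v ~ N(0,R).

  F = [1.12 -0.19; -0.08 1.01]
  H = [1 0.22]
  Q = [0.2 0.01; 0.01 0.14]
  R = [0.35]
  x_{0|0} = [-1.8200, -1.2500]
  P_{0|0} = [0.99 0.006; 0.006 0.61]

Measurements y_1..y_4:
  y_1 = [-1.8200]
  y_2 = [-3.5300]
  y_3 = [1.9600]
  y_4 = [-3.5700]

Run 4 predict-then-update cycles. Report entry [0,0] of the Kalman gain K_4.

K[0,0] = 0.6928

step 1: x^-=[-1.8009, -1.1169]  P^-=[1.4613 -0.1889; -0.1889 0.7676]  S=[1.7654]  K=[0.8042; -0.0113]  nu=[0.2266]  x^+=[-1.6186, -1.1195]  P^+=[0.3195 -0.1728; -0.1728 0.7674]
step 2: x^-=[-1.6002, -1.0012]  P^-=[0.7020 -0.3640; -0.3640 0.9528]  S=[0.9380]  K=[0.6631; -0.1646]  nu=[-1.7096]  x^+=[-2.7337, -0.7198]  P^+=[0.2896 -0.2616; -0.2616 0.9274]
step 3: x^-=[-2.9250, -0.5083]  P^-=[0.7081 -0.4938; -0.4938 1.1302]  S=[0.8955]  K=[0.6694; -0.2738]  nu=[4.9968]  x^+=[0.4200, -1.8765]  P^+=[0.3068 -0.3297; -0.3297 1.0630]
step 4: x^-=[0.8269, -1.9289]  P^-=[0.7636 -0.5995; -0.5995 1.2796]  S=[0.9118]  K=[0.6928; -0.3487]  nu=[-3.9725]  x^+=[-1.9254, -0.5436]  P^+=[0.3259 -0.3792; -0.3792 1.1688]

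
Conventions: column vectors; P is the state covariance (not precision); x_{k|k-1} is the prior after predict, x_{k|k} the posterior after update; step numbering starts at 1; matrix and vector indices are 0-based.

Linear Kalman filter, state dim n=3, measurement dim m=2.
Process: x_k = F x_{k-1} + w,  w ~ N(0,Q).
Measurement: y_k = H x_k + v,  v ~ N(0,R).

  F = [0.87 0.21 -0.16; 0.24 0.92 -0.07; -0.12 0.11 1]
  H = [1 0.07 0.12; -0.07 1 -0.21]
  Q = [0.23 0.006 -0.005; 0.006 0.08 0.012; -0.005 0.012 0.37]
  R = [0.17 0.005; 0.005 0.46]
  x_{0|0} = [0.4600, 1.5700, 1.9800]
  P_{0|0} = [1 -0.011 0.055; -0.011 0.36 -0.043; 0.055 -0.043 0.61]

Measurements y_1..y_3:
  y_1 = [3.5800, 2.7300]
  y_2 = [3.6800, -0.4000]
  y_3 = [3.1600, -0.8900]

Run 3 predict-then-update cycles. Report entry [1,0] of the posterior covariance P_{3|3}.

P_post[1,0] = 0.0005

step 1: x^-=[0.4131, 1.4162, 2.0975]  P^-=[1.0020 0.2833 -0.1588; 0.2833 0.4441 -0.0477; -0.1588 -0.0477 0.9764]  S=[1.1889 0.2529; 0.2529 0.9278]  K=[0.8353 0.0380; 0.1699 0.4218; 0.0186 -0.2655]  nu=[2.8161, 1.7832]  x^+=[2.8331, 2.6468, 1.6765]  P^+=[0.1550 0.0090 -0.1121; 0.0090 0.2085 0.0619; -0.1121 0.0619 0.9131]
step 2: x^-=[2.7524, 2.9976, 1.6277]  P^-=[0.4102 0.0976 -0.2496; 0.0976 0.2696 -0.0074; -0.2496 -0.0074 1.3281]  S=[0.5543 0.1126; 0.1126 0.7723]  K=[0.6868 0.0570; 0.1433 0.3214; -0.0958 -0.3342]  nu=[0.5225, -2.8631]  x^+=[2.9480, 2.1523, 2.5344]  P^+=[0.1374 0.0032 -0.1719; 0.0032 0.1681 0.0920; -0.1719 0.0920 1.2295]
step 3: x^-=[2.6113, 2.5102, 2.4174]  P^-=[0.4158 0.0858 -0.3472; 0.0858 0.2315 -0.0201; -0.3472 -0.0201 1.6650]  S=[0.5392 0.1093; 0.1093 0.7532]  K=[0.6903 0.0720; 0.1267 0.2867; -0.1885 -0.4313]  nu=[0.0829, -2.7098]  x^+=[2.4735, 1.7439, 3.5703]  P^+=[0.1440 0.0005 -0.2196; 0.0005 0.1531 0.0978; -0.2196 0.0978 1.4880]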